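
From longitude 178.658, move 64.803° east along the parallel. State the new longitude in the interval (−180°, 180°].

-116.539°

Start at +178.658°; shift +64.803° → +243.461°.
+243.461° lies outside (−180°, 180°]; subtract 360° → -116.539°.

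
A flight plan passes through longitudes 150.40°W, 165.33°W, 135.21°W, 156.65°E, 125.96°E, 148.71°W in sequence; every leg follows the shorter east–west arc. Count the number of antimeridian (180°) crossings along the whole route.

Leg 1: -150.40° → -165.33°, shortest Δλ = -14.93° (west) — does not cross 180°.
Leg 2: -165.33° → -135.21°, shortest Δλ = 30.12° (east) — does not cross 180°.
Leg 3: -135.21° → +156.65°, shortest Δλ = -68.14° (west) — crosses 180°.
Leg 4: +156.65° → +125.96°, shortest Δλ = -30.69° (west) — does not cross 180°.
Leg 5: +125.96° → -148.71°, shortest Δλ = 85.33° (east) — crosses 180°.
Total crossings: 2.

2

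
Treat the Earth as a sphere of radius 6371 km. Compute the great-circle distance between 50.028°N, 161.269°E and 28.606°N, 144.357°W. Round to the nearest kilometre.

5108 km

Δλ = -144.357 − 161.269 = -305.626°; wrapped into (−180°, 180°]: 54.374°.
Δφ = 28.606 − 50.028 = -21.422°.
a = sin²(Δφ/2) + cos φ₁ · cos φ₂ · sin²(Δλ/2) = 0.152279.
c = 2·atan2(√a, √(1−a)) = 0.80176 rad → d = 6371·c ≈ 5108.01 km.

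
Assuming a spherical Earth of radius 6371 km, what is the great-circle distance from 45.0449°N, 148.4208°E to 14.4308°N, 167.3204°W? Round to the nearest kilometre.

Δλ = -167.3204 − 148.4208 = -315.7412°; wrapped into (−180°, 180°]: 44.2588°.
Δφ = 14.4308 − 45.0449 = -30.6141°.
a = sin²(Δφ/2) + cos φ₁ · cos φ₂ · sin²(Δλ/2) = 0.166790.
c = 2·atan2(√a, √(1−a)) = 0.84140 rad → d = 6371·c ≈ 5360.56 km.

5361 km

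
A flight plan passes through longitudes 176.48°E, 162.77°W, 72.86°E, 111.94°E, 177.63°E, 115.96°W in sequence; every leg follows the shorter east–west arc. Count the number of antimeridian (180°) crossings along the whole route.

3

Leg 1: +176.48° → -162.77°, shortest Δλ = 20.75° (east) — crosses 180°.
Leg 2: -162.77° → +72.86°, shortest Δλ = -124.37° (west) — crosses 180°.
Leg 3: +72.86° → +111.94°, shortest Δλ = 39.08° (east) — does not cross 180°.
Leg 4: +111.94° → +177.63°, shortest Δλ = 65.69° (east) — does not cross 180°.
Leg 5: +177.63° → -115.96°, shortest Δλ = 66.41° (east) — crosses 180°.
Total crossings: 3.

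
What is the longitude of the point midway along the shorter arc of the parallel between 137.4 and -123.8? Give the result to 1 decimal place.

-173.2°

Signed shortest Δλ from +137.4° to -123.8° is +98.8°.
Midpoint longitude = +137.4° + (+98.8°)/2 = +137.4° + 49.4° = +186.8°.
Normalise into (−180°, 180°]: -173.2°.
(The naïve average (+137.4 + -123.8)/2 = 6.8° is on the wrong side of the globe.)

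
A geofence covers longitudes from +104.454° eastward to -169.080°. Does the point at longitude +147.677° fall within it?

Band width going east from +104.454° to -169.080°: ((-169.080 − 104.454) mod 360) = 86.466°.
Offset of +147.677° east of the west edge: ((147.677 − 104.454) mod 360) = 43.223°.
43.223° ≤ 86.466° ⇒ inside.

Yes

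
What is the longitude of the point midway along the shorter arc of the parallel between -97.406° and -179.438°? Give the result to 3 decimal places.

Signed shortest Δλ from -97.406° to -179.438° is -82.032°.
Midpoint longitude = -97.406° + (-82.032°)/2 = -97.406° − 41.016° = -138.422°.

-138.422°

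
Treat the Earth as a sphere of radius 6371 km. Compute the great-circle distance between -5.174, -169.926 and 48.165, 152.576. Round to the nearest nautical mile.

Δλ = 152.576 − -169.926 = 322.502°; wrapped into (−180°, 180°]: -37.498°.
Δφ = 48.165 − -5.174 = 53.339°.
a = sin²(Δφ/2) + cos φ₁ · cos φ₂ · sin²(Δλ/2) = 0.270088.
c = 2·atan2(√a, √(1−a)) = 1.09300 rad → d = 6371·c ≈ 6963.50 km ≈ 3759.99 nmi.

3760 nmi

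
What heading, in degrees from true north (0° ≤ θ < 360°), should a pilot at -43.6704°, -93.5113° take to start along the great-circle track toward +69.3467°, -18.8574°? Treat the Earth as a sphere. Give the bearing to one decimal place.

24.6°

Δλ = -18.8574 − -93.5113 = 74.6539°.
θ = atan2( sin Δλ · cos φ₂ , cos φ₁ · sin φ₂ − sin φ₁ · cos φ₂ · cos Δλ )
  = atan2(0.34014, 0.74129) = 24.648° → normalised to [0°, 360°): 24.648°.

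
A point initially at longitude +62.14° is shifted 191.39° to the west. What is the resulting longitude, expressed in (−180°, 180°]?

-129.25°

Start at +62.14°; shift −191.39° → -129.25°.
-129.25° already lies in (−180°, 180°].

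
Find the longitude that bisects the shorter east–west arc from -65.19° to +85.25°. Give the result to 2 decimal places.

+10.03°

Signed shortest Δλ from -65.19° to +85.25° is +150.44°.
Midpoint longitude = -65.19° + (+150.44°)/2 = -65.19° + 75.22° = +10.03°.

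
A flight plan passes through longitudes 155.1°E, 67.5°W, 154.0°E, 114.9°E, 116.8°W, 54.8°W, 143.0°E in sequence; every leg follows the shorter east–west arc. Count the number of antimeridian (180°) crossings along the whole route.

4

Leg 1: +155.1° → -67.5°, shortest Δλ = 137.4° (east) — crosses 180°.
Leg 2: -67.5° → +154.0°, shortest Δλ = -138.5° (west) — crosses 180°.
Leg 3: +154.0° → +114.9°, shortest Δλ = -39.1° (west) — does not cross 180°.
Leg 4: +114.9° → -116.8°, shortest Δλ = 128.3° (east) — crosses 180°.
Leg 5: -116.8° → -54.8°, shortest Δλ = 62.0° (east) — does not cross 180°.
Leg 6: -54.8° → +143.0°, shortest Δλ = -162.2° (west) — crosses 180°.
Total crossings: 4.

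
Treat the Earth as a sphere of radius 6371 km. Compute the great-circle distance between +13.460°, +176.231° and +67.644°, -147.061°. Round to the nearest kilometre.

Δλ = -147.061 − 176.231 = -323.292°; wrapped into (−180°, 180°]: 36.708°.
Δφ = 67.644 − 13.460 = 54.184°.
a = sin²(Δφ/2) + cos φ₁ · cos φ₂ · sin²(Δλ/2) = 0.244086.
c = 2·atan2(√a, √(1−a)) = 1.03349 rad → d = 6371·c ≈ 6584.34 km.

6584 km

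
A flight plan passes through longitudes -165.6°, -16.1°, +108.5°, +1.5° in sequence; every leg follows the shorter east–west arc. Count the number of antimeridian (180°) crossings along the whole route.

Leg 1: -165.6° → -16.1°, shortest Δλ = 149.5° (east) — does not cross 180°.
Leg 2: -16.1° → +108.5°, shortest Δλ = 124.6° (east) — does not cross 180°.
Leg 3: +108.5° → +1.5°, shortest Δλ = -107.0° (west) — does not cross 180°.
Total crossings: 0.

0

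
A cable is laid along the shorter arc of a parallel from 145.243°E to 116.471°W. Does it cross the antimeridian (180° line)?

Naïve |-116.471 − 145.243| = 261.714° > 180°, so the shorter arc goes the other way round — across 180°.
Signed shortest Δλ = ((-116.471 − 145.243 + 180) mod 360) − 180 = 98.286°.
Going east by 98.286° from +145.243° passes through 180° before reaching -116.471°.

Yes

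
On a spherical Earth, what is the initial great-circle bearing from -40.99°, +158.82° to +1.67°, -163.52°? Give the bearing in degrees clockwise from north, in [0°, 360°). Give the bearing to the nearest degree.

48°

Δλ = -163.52 − 158.82 = -322.34°; wrapped into (−180°, 180°]: 37.66°.
θ = atan2( sin Δλ · cos φ₂ , cos φ₁ · sin φ₂ − sin φ₁ · cos φ₂ · cos Δλ )
  = atan2(0.61072, 0.54104) = 48.462° → normalised to [0°, 360°): 48.462°.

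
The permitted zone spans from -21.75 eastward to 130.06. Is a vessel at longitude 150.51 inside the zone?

Band width going east from -21.75° to +130.06°: ((130.06 − -21.75) mod 360) = 151.81°.
Offset of +150.51° east of the west edge: ((150.51 − -21.75) mod 360) = 172.26°.
172.26° > 151.81° ⇒ outside.

No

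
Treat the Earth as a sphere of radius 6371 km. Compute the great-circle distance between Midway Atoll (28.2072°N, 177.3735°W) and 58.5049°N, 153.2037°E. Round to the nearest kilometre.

Δλ = 153.2037 − -177.3735 = 330.5772°; wrapped into (−180°, 180°]: -29.4228°.
Δφ = 58.5049 − 28.2072 = 30.2977°.
a = sin²(Δφ/2) + cos φ₁ · cos φ₂ · sin²(Δλ/2) = 0.097983.
c = 2·atan2(√a, √(1−a)) = 0.63675 rad → d = 6371·c ≈ 4056.71 km.

4057 km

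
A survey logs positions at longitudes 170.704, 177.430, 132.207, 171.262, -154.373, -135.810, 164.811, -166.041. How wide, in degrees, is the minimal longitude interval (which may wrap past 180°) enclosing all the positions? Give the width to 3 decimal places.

Sort the longitudes: -166.041°, -154.373°, -135.810°, +132.207°, +164.811°, +170.704°, +171.262°, +177.430°.
Eastward gaps between consecutive values (wrapping around): 11.668°, 18.563°, 268.017°, 32.604°, 5.893°, 0.558°, 6.168°, 16.529°.
Largest gap = 268.017° ⇒ minimal covering band is its complement: 360° − 268.017° = 91.983°.
Band runs from +132.207° eastward to -135.810°, crossing the antimeridian.

91.983°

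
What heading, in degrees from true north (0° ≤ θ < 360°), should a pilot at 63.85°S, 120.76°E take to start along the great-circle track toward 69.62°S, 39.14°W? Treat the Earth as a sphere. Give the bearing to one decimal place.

Δλ = -39.14 − 120.76 = -159.90°.
θ = atan2( sin Δλ · cos φ₂ , cos φ₁ · sin φ₂ − sin φ₁ · cos φ₂ · cos Δλ )
  = atan2(-0.11968, -0.70670) = -170.388° → normalised to [0°, 360°): 189.612°.

189.6°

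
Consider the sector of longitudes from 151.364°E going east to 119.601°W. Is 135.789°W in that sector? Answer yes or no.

Band width going east from +151.364° to -119.601°: ((-119.601 − 151.364) mod 360) = 89.035°.
Offset of -135.789° east of the west edge: ((-135.789 − 151.364) mod 360) = 72.847°.
72.847° ≤ 89.035° ⇒ inside.

Yes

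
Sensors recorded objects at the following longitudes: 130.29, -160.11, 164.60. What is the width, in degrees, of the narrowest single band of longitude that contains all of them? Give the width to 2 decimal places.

Sort the longitudes: -160.11°, +130.29°, +164.60°.
Eastward gaps between consecutive values (wrapping around): 290.40°, 34.31°, 35.29°.
Largest gap = 290.40° ⇒ minimal covering band is its complement: 360° − 290.40° = 69.60°.
Band runs from +130.29° eastward to -160.11°, crossing the antimeridian.

69.60°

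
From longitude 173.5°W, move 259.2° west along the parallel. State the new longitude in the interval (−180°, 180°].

72.7°W

Start at -173.5°; shift −259.2° → -432.7°.
-432.7° lies outside (−180°, 180°]; add 360° → -72.7°.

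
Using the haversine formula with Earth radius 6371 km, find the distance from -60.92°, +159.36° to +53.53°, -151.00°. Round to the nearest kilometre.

13460 km

Δλ = -151.00 − 159.36 = -310.36°; wrapped into (−180°, 180°]: 49.64°.
Δφ = 53.53 − -60.92 = 114.45°.
a = sin²(Δφ/2) + cos φ₁ · cos φ₂ · sin²(Δλ/2) = 0.757855.
c = 2·atan2(√a, √(1−a)) = 2.11263 rad → d = 6371·c ≈ 13459.58 km.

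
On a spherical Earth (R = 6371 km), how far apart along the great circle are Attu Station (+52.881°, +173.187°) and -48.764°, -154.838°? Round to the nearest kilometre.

Δλ = -154.838 − 173.187 = -328.025°; wrapped into (−180°, 180°]: 31.975°.
Δφ = -48.764 − 52.881 = -101.645°.
a = sin²(Δφ/2) + cos φ₁ · cos φ₂ · sin²(Δλ/2) = 0.631100.
c = 2·atan2(√a, √(1−a)) = 1.83610 rad → d = 6371·c ≈ 11697.78 km.

11698 km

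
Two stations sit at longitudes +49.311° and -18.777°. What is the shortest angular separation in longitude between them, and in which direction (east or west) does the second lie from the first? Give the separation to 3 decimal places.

Raw difference: -18.777 − 49.311 = -68.088°.
Normalise into (−180°, 180°]: -68.088° stays -68.088°.
Negative ⇒ the second point lies to the west; separation 68.088°.

68.088° west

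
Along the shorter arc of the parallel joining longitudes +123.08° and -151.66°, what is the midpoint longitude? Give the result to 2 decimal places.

Signed shortest Δλ from +123.08° to -151.66° is +85.26°.
Midpoint longitude = +123.08° + (+85.26°)/2 = +123.08° + 42.63° = +165.71°.
(The naïve average (+123.08 + -151.66)/2 = -14.29° is on the wrong side of the globe.)

+165.71°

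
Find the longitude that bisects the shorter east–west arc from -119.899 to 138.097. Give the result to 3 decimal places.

-170.901°

Signed shortest Δλ from -119.899° to +138.097° is -102.004°.
Midpoint longitude = -119.899° + (-102.004°)/2 = -119.899° − 51.002° = -170.901°.
(The naïve average (-119.899 + +138.097)/2 = 9.099° is on the wrong side of the globe.)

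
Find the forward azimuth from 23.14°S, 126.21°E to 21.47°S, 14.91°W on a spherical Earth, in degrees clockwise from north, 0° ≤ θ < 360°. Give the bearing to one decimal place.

Δλ = -14.91 − 126.21 = -141.12°.
θ = atan2( sin Δλ · cos φ₂ , cos φ₁ · sin φ₂ − sin φ₁ · cos φ₂ · cos Δλ )
  = atan2(-0.58414, -0.62126) = -136.764° → normalised to [0°, 360°): 223.236°.

223.2°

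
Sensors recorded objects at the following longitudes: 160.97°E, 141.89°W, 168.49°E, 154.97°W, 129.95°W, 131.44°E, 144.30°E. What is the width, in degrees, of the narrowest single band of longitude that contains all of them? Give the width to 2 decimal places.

Sort the longitudes: -154.97°, -141.89°, -129.95°, +131.44°, +144.30°, +160.97°, +168.49°.
Eastward gaps between consecutive values (wrapping around): 13.08°, 11.94°, 261.39°, 12.86°, 16.67°, 7.52°, 36.54°.
Largest gap = 261.39° ⇒ minimal covering band is its complement: 360° − 261.39° = 98.61°.
Band runs from +131.44° eastward to -129.95°, crossing the antimeridian.

98.61°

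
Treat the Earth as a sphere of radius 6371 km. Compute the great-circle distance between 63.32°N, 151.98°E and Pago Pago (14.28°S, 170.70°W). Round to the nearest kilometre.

Δλ = -170.70 − 151.98 = -322.68°; wrapped into (−180°, 180°]: 37.32°.
Δφ = -14.28 − 63.32 = -77.60°.
a = sin²(Δφ/2) + cos φ₁ · cos φ₂ · sin²(Δλ/2) = 0.437177.
c = 2·atan2(√a, √(1−a)) = 1.44482 rad → d = 6371·c ≈ 9204.93 km.

9205 km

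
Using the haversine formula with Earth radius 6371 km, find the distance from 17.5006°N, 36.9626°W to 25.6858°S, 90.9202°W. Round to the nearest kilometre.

7556 km

Δλ = -90.9202 − -36.9626 = -53.9576°.
Δφ = -25.6858 − 17.5006 = -43.1864°.
a = sin²(Δφ/2) + cos φ₁ · cos φ₂ · sin²(Δλ/2) = 0.312321.
c = 2·atan2(√a, √(1−a)) = 1.18601 rad → d = 6371·c ≈ 7556.09 km.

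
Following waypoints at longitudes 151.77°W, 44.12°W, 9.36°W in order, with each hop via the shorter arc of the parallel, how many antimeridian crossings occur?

0

Leg 1: -151.77° → -44.12°, shortest Δλ = 107.65° (east) — does not cross 180°.
Leg 2: -44.12° → -9.36°, shortest Δλ = 34.76° (east) — does not cross 180°.
Total crossings: 0.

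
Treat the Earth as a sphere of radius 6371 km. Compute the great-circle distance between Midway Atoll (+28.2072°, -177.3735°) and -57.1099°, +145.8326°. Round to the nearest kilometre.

10095 km

Δλ = 145.8326 − -177.3735 = 323.2061°; wrapped into (−180°, 180°]: -36.7939°.
Δφ = -57.1099 − 28.2072 = -85.3171°.
a = sin²(Δφ/2) + cos φ₁ · cos φ₂ · sin²(Δλ/2) = 0.506843.
c = 2·atan2(√a, √(1−a)) = 1.58448 rad → d = 6371·c ≈ 10094.74 km.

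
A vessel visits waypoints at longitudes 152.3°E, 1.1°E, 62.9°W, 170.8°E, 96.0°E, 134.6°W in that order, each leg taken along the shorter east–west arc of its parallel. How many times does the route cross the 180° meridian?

2

Leg 1: +152.3° → +1.1°, shortest Δλ = -151.2° (west) — does not cross 180°.
Leg 2: +1.1° → -62.9°, shortest Δλ = -64.0° (west) — does not cross 180°.
Leg 3: -62.9° → +170.8°, shortest Δλ = -126.3° (west) — crosses 180°.
Leg 4: +170.8° → +96.0°, shortest Δλ = -74.8° (west) — does not cross 180°.
Leg 5: +96.0° → -134.6°, shortest Δλ = 129.4° (east) — crosses 180°.
Total crossings: 2.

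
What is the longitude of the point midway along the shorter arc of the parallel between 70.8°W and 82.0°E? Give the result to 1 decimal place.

Signed shortest Δλ from -70.8° to +82.0° is +152.8°.
Midpoint longitude = -70.8° + (+152.8°)/2 = -70.8° + 76.4° = +5.6°.

5.6°E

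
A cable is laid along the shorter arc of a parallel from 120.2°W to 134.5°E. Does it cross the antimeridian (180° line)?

Yes

Naïve |134.5 − -120.2| = 254.7° > 180°, so the shorter arc goes the other way round — across 180°.
Signed shortest Δλ = ((134.5 − -120.2 + 180) mod 360) − 180 = -105.3°.
Going west by 105.3° from -120.2° passes through 180° before reaching +134.5°.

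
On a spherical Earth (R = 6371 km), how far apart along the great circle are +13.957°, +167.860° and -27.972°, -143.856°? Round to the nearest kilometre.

6982 km

Δλ = -143.856 − 167.860 = -311.716°; wrapped into (−180°, 180°]: 48.284°.
Δφ = -27.972 − 13.957 = -41.929°.
a = sin²(Δφ/2) + cos φ₁ · cos φ₂ · sin²(Δλ/2) = 0.271390.
c = 2·atan2(√a, √(1−a)) = 1.09593 rad → d = 6371·c ≈ 6982.17 km.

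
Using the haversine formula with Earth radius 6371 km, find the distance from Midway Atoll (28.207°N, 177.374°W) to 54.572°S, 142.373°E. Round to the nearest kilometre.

Δλ = 142.373 − -177.374 = 319.747°; wrapped into (−180°, 180°]: -40.253°.
Δφ = -54.572 − 28.207 = -82.779°.
a = sin²(Δφ/2) + cos φ₁ · cos φ₂ · sin²(Δλ/2) = 0.497635.
c = 2·atan2(√a, √(1−a)) = 1.56607 rad → d = 6371·c ≈ 9977.41 km.

9977 km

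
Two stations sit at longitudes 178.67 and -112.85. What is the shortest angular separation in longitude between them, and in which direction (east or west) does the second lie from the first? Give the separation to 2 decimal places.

68.48° east

Raw difference: -112.85 − 178.67 = -291.52°.
Normalise into (−180°, 180°]: -291.52° + 360° = 68.48°.
Positive ⇒ the second point lies to the east; separation 68.48°.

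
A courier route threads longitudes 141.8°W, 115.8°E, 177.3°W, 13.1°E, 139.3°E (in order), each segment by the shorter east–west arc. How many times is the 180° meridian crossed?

3

Leg 1: -141.8° → +115.8°, shortest Δλ = -102.4° (west) — crosses 180°.
Leg 2: +115.8° → -177.3°, shortest Δλ = 66.9° (east) — crosses 180°.
Leg 3: -177.3° → +13.1°, shortest Δλ = -169.6° (west) — crosses 180°.
Leg 4: +13.1° → +139.3°, shortest Δλ = 126.2° (east) — does not cross 180°.
Total crossings: 3.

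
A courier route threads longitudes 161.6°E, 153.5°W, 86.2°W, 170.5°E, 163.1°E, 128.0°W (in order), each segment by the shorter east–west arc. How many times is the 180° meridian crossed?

Leg 1: +161.6° → -153.5°, shortest Δλ = 44.9° (east) — crosses 180°.
Leg 2: -153.5° → -86.2°, shortest Δλ = 67.3° (east) — does not cross 180°.
Leg 3: -86.2° → +170.5°, shortest Δλ = -103.3° (west) — crosses 180°.
Leg 4: +170.5° → +163.1°, shortest Δλ = -7.4° (west) — does not cross 180°.
Leg 5: +163.1° → -128.0°, shortest Δλ = 68.9° (east) — crosses 180°.
Total crossings: 3.

3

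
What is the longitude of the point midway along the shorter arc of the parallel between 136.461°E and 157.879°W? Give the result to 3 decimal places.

169.291°E

Signed shortest Δλ from +136.461° to -157.879° is +65.660°.
Midpoint longitude = +136.461° + (+65.660°)/2 = +136.461° + 32.830° = +169.291°.
(The naïve average (+136.461 + -157.879)/2 = -10.709° is on the wrong side of the globe.)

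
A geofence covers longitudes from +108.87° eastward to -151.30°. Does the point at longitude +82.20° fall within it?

Band width going east from +108.87° to -151.30°: ((-151.30 − 108.87) mod 360) = 99.83°.
Offset of +82.20° east of the west edge: ((82.20 − 108.87) mod 360) = 333.33°.
333.33° > 99.83° ⇒ outside.

No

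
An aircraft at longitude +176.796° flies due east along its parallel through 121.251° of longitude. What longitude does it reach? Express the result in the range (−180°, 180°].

Start at +176.796°; shift +121.251° → +298.047°.
+298.047° lies outside (−180°, 180°]; subtract 360° → -61.953°.

-61.953°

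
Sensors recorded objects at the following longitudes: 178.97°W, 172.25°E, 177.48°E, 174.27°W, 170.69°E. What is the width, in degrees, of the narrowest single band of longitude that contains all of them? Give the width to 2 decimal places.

15.04°

Sort the longitudes: -178.97°, -174.27°, +170.69°, +172.25°, +177.48°.
Eastward gaps between consecutive values (wrapping around): 4.70°, 344.96°, 1.56°, 5.23°, 3.55°.
Largest gap = 344.96° ⇒ minimal covering band is its complement: 360° − 344.96° = 15.04°.
Band runs from +170.69° eastward to -174.27°, crossing the antimeridian.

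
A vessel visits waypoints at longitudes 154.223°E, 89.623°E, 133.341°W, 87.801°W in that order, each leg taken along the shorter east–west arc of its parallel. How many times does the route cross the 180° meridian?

Leg 1: +154.223° → +89.623°, shortest Δλ = -64.6° (west) — does not cross 180°.
Leg 2: +89.623° → -133.341°, shortest Δλ = 137.036° (east) — crosses 180°.
Leg 3: -133.341° → -87.801°, shortest Δλ = 45.54° (east) — does not cross 180°.
Total crossings: 1.

1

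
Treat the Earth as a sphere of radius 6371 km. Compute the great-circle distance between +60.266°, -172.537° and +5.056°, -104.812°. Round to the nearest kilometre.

8307 km

Δλ = -104.812 − -172.537 = 67.725°.
Δφ = 5.056 − 60.266 = -55.210°.
a = sin²(Δφ/2) + cos φ₁ · cos φ₂ · sin²(Δλ/2) = 0.368103.
c = 2·atan2(√a, √(1−a)) = 1.30384 rad → d = 6371·c ≈ 8306.78 km.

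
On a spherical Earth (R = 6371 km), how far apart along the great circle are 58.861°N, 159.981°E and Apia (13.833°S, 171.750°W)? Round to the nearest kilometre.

Δλ = -171.750 − 159.981 = -331.731°; wrapped into (−180°, 180°]: 28.269°.
Δφ = -13.833 − 58.861 = -72.694°.
a = sin²(Δφ/2) + cos φ₁ · cos φ₂ · sin²(Δλ/2) = 0.381205.
c = 2·atan2(√a, √(1−a)) = 1.33091 rad → d = 6371·c ≈ 8479.25 km.

8479 km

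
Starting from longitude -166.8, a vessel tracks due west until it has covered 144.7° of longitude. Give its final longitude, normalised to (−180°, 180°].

+48.5°

Start at -166.8°; shift −144.7° → -311.5°.
-311.5° lies outside (−180°, 180°]; add 360° → +48.5°.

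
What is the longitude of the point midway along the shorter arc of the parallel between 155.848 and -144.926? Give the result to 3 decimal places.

-174.539°

Signed shortest Δλ from +155.848° to -144.926° is +59.226°.
Midpoint longitude = +155.848° + (+59.226°)/2 = +155.848° + 29.613° = +185.461°.
Normalise into (−180°, 180°]: -174.539°.
(The naïve average (+155.848 + -144.926)/2 = 5.461° is on the wrong side of the globe.)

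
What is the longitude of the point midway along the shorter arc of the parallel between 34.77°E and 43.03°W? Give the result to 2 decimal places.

4.13°W

Signed shortest Δλ from +34.77° to -43.03° is -77.80°.
Midpoint longitude = +34.77° + (-77.80°)/2 = +34.77° − 38.90° = -4.13°.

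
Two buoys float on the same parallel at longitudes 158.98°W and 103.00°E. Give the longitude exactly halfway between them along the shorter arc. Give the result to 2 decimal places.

Signed shortest Δλ from -158.98° to +103.00° is -98.02°.
Midpoint longitude = -158.98° + (-98.02°)/2 = -158.98° − 49.01° = -207.99°.
Normalise into (−180°, 180°]: +152.01°.
(The naïve average (-158.98 + +103.00)/2 = -27.99° is on the wrong side of the globe.)

152.01°E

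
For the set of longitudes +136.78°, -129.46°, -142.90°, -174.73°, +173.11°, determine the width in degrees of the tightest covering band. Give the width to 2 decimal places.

Sort the longitudes: -174.73°, -142.90°, -129.46°, +136.78°, +173.11°.
Eastward gaps between consecutive values (wrapping around): 31.83°, 13.44°, 266.24°, 36.33°, 12.16°.
Largest gap = 266.24° ⇒ minimal covering band is its complement: 360° − 266.24° = 93.76°.
Band runs from +136.78° eastward to -129.46°, crossing the antimeridian.

93.76°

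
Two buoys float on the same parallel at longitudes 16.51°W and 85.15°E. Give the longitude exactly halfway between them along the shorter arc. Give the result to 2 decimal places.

Signed shortest Δλ from -16.51° to +85.15° is +101.66°.
Midpoint longitude = -16.51° + (+101.66°)/2 = -16.51° + 50.83° = +34.32°.

34.32°E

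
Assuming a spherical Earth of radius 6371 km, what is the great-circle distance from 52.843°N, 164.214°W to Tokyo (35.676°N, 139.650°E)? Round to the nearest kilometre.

Δλ = 139.650 − -164.214 = 303.864°; wrapped into (−180°, 180°]: -56.136°.
Δφ = 35.676 − 52.843 = -17.167°.
a = sin²(Δφ/2) + cos φ₁ · cos φ₂ · sin²(Δλ/2) = 0.130899.
c = 2·atan2(√a, √(1−a)) = 0.74040 rad → d = 6371·c ≈ 4717.06 km.

4717 km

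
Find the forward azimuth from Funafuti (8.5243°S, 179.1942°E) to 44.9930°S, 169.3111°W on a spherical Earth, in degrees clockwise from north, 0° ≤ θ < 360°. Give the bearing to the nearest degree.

Δλ = -169.3111 − 179.1942 = -348.5053°; wrapped into (−180°, 180°]: 11.4947°.
θ = atan2( sin Δλ · cos φ₂ , cos φ₁ · sin φ₂ − sin φ₁ · cos φ₂ · cos Δλ )
  = atan2(0.14093, -0.59649) = 166.707° → normalised to [0°, 360°): 166.707°.

167°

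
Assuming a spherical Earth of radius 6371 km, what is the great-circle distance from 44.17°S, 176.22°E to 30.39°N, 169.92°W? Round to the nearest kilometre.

8409 km

Δλ = -169.92 − 176.22 = -346.14°; wrapped into (−180°, 180°]: 13.86°.
Δφ = 30.39 − -44.17 = 74.56°.
a = sin²(Δφ/2) + cos φ₁ · cos φ₂ · sin²(Δλ/2) = 0.375893.
c = 2·atan2(√a, √(1−a)) = 1.31996 rad → d = 6371·c ≈ 8409.46 km.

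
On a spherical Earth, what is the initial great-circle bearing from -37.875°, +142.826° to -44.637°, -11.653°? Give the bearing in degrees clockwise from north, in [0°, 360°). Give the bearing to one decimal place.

197.9°

Δλ = -11.653 − 142.826 = -154.479°.
θ = atan2( sin Δλ · cos φ₂ , cos φ₁ · sin φ₂ − sin φ₁ · cos φ₂ · cos Δλ )
  = atan2(-0.30658, -0.94885) = -162.094° → normalised to [0°, 360°): 197.906°.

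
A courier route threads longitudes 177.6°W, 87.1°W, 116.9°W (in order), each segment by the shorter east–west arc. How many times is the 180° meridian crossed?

0

Leg 1: -177.6° → -87.1°, shortest Δλ = 90.5° (east) — does not cross 180°.
Leg 2: -87.1° → -116.9°, shortest Δλ = -29.8° (west) — does not cross 180°.
Total crossings: 0.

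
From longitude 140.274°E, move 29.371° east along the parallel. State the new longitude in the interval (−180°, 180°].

169.645°E

Start at +140.274°; shift +29.371° → +169.645°.
+169.645° already lies in (−180°, 180°].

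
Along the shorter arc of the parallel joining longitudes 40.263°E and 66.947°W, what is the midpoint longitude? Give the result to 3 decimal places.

13.342°W

Signed shortest Δλ from +40.263° to -66.947° is -107.210°.
Midpoint longitude = +40.263° + (-107.210°)/2 = +40.263° − 53.605° = -13.342°.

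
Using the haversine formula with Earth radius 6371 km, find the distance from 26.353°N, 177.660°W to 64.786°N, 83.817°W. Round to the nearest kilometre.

7552 km

Δλ = -83.817 − -177.660 = 93.843°.
Δφ = 64.786 − 26.353 = 38.433°.
a = sin²(Δφ/2) + cos φ₁ · cos φ₂ · sin²(Δλ/2) = 0.311989.
c = 2·atan2(√a, √(1−a)) = 1.18530 rad → d = 6371·c ≈ 7551.52 km.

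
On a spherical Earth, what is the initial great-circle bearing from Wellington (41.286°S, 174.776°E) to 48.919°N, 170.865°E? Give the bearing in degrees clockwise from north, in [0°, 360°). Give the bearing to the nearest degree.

357°

Δλ = 170.865 − 174.776 = -3.911°.
θ = atan2( sin Δλ · cos φ₂ , cos φ₁ · sin φ₂ − sin φ₁ · cos φ₂ · cos Δλ )
  = atan2(-0.04482, 0.99898) = -2.569° → normalised to [0°, 360°): 357.431°.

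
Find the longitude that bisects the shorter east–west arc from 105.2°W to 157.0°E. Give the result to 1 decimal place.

154.1°W

Signed shortest Δλ from -105.2° to +157.0° is -97.8°.
Midpoint longitude = -105.2° + (-97.8°)/2 = -105.2° − 48.9° = -154.1°.
(The naïve average (-105.2 + +157.0)/2 = 25.9° is on the wrong side of the globe.)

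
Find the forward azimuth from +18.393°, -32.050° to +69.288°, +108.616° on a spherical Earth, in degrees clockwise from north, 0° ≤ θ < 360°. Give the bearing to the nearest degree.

Δλ = 108.616 − -32.050 = 140.666°.
θ = atan2( sin Δλ · cos φ₂ , cos φ₁ · sin φ₂ − sin φ₁ · cos φ₂ · cos Δλ )
  = atan2(0.22417, 0.97390) = 12.962° → normalised to [0°, 360°): 12.962°.

13°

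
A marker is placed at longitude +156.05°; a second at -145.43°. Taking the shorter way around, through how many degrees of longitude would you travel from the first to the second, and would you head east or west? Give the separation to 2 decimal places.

Raw difference: -145.43 − 156.05 = -301.48°.
Normalise into (−180°, 180°]: -301.48° + 360° = 58.52°.
Positive ⇒ the second point lies to the east; separation 58.52°.

58.52° east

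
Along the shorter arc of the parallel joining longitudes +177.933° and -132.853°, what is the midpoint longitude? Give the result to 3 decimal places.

Signed shortest Δλ from +177.933° to -132.853° is +49.214°.
Midpoint longitude = +177.933° + (+49.214°)/2 = +177.933° + 24.607° = +202.540°.
Normalise into (−180°, 180°]: -157.460°.
(The naïve average (+177.933 + -132.853)/2 = 22.54° is on the wrong side of the globe.)

-157.460°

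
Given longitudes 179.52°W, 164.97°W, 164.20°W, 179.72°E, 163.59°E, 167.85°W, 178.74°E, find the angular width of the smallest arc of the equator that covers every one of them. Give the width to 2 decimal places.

Sort the longitudes: -179.52°, -167.85°, -164.97°, -164.20°, +163.59°, +178.74°, +179.72°.
Eastward gaps between consecutive values (wrapping around): 11.67°, 2.88°, 0.77°, 327.79°, 15.15°, 0.98°, 0.76°.
Largest gap = 327.79° ⇒ minimal covering band is its complement: 360° − 327.79° = 32.21°.
Band runs from +163.59° eastward to -164.20°, crossing the antimeridian.

32.21°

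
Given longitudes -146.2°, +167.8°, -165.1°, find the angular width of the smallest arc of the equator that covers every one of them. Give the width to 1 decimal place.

46.0°

Sort the longitudes: -165.1°, -146.2°, +167.8°.
Eastward gaps between consecutive values (wrapping around): 18.9°, 314.0°, 27.1°.
Largest gap = 314.0° ⇒ minimal covering band is its complement: 360° − 314.0° = 46.0°.
Band runs from +167.8° eastward to -146.2°, crossing the antimeridian.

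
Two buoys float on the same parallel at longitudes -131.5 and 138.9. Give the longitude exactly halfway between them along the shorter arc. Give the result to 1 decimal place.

Signed shortest Δλ from -131.5° to +138.9° is -89.6°.
Midpoint longitude = -131.5° + (-89.6°)/2 = -131.5° − 44.8° = -176.3°.
(The naïve average (-131.5 + +138.9)/2 = 3.7° is on the wrong side of the globe.)

-176.3°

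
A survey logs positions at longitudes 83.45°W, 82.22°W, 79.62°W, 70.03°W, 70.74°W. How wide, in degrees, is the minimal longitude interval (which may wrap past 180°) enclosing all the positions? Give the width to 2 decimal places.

13.42°

Sort the longitudes: -83.45°, -82.22°, -79.62°, -70.74°, -70.03°.
Eastward gaps between consecutive values (wrapping around): 1.23°, 2.60°, 8.88°, 0.71°, 346.58°.
Largest gap = 346.58° ⇒ minimal covering band is its complement: 360° − 346.58° = 13.42°.
Band runs from -83.45° eastward to -70.03°.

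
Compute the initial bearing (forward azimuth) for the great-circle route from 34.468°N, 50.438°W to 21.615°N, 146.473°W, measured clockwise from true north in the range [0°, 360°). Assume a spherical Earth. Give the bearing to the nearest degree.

291°

Δλ = -146.473 − -50.438 = -96.035°.
θ = atan2( sin Δλ · cos φ₂ , cos φ₁ · sin φ₂ − sin φ₁ · cos φ₂ · cos Δλ )
  = atan2(-0.92453, 0.35902) = -68.778° → normalised to [0°, 360°): 291.222°.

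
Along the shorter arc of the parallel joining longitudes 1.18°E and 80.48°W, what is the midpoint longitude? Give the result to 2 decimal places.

39.65°W

Signed shortest Δλ from +1.18° to -80.48° is -81.66°.
Midpoint longitude = +1.18° + (-81.66°)/2 = +1.18° − 40.83° = -39.65°.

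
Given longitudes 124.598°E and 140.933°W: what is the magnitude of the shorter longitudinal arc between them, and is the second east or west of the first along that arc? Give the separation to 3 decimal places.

Raw difference: -140.933 − 124.598 = -265.531°.
Normalise into (−180°, 180°]: -265.531° + 360° = 94.469°.
Positive ⇒ the second point lies to the east; separation 94.469°.

94.469° east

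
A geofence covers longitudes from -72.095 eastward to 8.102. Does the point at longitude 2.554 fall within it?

Band width going east from -72.095° to +8.102°: ((8.102 − -72.095) mod 360) = 80.197°.
Offset of +2.554° east of the west edge: ((2.554 − -72.095) mod 360) = 74.649°.
74.649° ≤ 80.197° ⇒ inside.

Yes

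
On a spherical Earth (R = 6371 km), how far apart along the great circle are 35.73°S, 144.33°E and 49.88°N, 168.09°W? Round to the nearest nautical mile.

5726 nmi

Δλ = -168.09 − 144.33 = -312.42°; wrapped into (−180°, 180°]: 47.58°.
Δφ = 49.88 − -35.73 = 85.61°.
a = sin²(Δφ/2) + cos φ₁ · cos φ₂ · sin²(Δλ/2) = 0.546847.
c = 2·atan2(√a, √(1−a)) = 1.66463 rad → d = 6371·c ≈ 10605.34 km ≈ 5726.43 nmi.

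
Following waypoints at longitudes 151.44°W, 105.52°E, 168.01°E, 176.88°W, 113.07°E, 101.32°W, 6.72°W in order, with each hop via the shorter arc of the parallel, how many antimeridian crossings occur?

4

Leg 1: -151.44° → +105.52°, shortest Δλ = -103.04° (west) — crosses 180°.
Leg 2: +105.52° → +168.01°, shortest Δλ = 62.49° (east) — does not cross 180°.
Leg 3: +168.01° → -176.88°, shortest Δλ = 15.11° (east) — crosses 180°.
Leg 4: -176.88° → +113.07°, shortest Δλ = -70.05° (west) — crosses 180°.
Leg 5: +113.07° → -101.32°, shortest Δλ = 145.61° (east) — crosses 180°.
Leg 6: -101.32° → -6.72°, shortest Δλ = 94.6° (east) — does not cross 180°.
Total crossings: 4.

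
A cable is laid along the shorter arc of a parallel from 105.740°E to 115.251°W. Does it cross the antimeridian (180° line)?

Naïve |-115.251 − 105.740| = 220.991° > 180°, so the shorter arc goes the other way round — across 180°.
Signed shortest Δλ = ((-115.251 − 105.740 + 180) mod 360) − 180 = 139.009°.
Going east by 139.009° from +105.740° passes through 180° before reaching -115.251°.

Yes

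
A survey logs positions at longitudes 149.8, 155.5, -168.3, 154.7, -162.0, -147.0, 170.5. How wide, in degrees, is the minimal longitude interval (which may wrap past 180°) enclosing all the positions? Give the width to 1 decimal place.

Sort the longitudes: -168.3°, -162.0°, -147.0°, +149.8°, +154.7°, +155.5°, +170.5°.
Eastward gaps between consecutive values (wrapping around): 6.3°, 15.0°, 296.8°, 4.9°, 0.8°, 15.0°, 21.2°.
Largest gap = 296.8° ⇒ minimal covering band is its complement: 360° − 296.8° = 63.2°.
Band runs from +149.8° eastward to -147.0°, crossing the antimeridian.

63.2°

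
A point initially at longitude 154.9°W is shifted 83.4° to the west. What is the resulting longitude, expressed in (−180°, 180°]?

121.7°E

Start at -154.9°; shift −83.4° → -238.3°.
-238.3° lies outside (−180°, 180°]; add 360° → +121.7°.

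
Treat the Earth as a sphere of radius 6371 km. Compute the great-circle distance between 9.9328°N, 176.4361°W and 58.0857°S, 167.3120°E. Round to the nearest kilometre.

7706 km

Δλ = 167.3120 − -176.4361 = 343.7481°; wrapped into (−180°, 180°]: -16.2519°.
Δφ = -58.0857 − 9.9328 = -68.0185°.
a = sin²(Δφ/2) + cos φ₁ · cos φ₂ · sin²(Δλ/2) = 0.323250.
c = 2·atan2(√a, √(1−a)) = 1.20949 rad → d = 6371·c ≈ 7705.64 km.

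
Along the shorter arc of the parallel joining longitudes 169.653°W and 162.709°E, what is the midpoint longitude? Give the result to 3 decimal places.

Signed shortest Δλ from -169.653° to +162.709° is -27.638°.
Midpoint longitude = -169.653° + (-27.638°)/2 = -169.653° − 13.819° = -183.472°.
Normalise into (−180°, 180°]: +176.528°.
(The naïve average (-169.653 + +162.709)/2 = -3.472° is on the wrong side of the globe.)

176.528°E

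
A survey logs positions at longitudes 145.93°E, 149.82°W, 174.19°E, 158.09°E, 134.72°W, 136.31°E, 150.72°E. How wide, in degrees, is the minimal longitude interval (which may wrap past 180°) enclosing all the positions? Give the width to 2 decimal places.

Sort the longitudes: -149.82°, -134.72°, +136.31°, +145.93°, +150.72°, +158.09°, +174.19°.
Eastward gaps between consecutive values (wrapping around): 15.10°, 271.03°, 9.62°, 4.79°, 7.37°, 16.10°, 35.99°.
Largest gap = 271.03° ⇒ minimal covering band is its complement: 360° − 271.03° = 88.97°.
Band runs from +136.31° eastward to -134.72°, crossing the antimeridian.

88.97°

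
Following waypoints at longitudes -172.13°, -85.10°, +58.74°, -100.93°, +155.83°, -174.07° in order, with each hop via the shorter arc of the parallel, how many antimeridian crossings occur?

2

Leg 1: -172.13° → -85.10°, shortest Δλ = 87.03° (east) — does not cross 180°.
Leg 2: -85.10° → +58.74°, shortest Δλ = 143.84° (east) — does not cross 180°.
Leg 3: +58.74° → -100.93°, shortest Δλ = -159.67° (west) — does not cross 180°.
Leg 4: -100.93° → +155.83°, shortest Δλ = -103.24° (west) — crosses 180°.
Leg 5: +155.83° → -174.07°, shortest Δλ = 30.1° (east) — crosses 180°.
Total crossings: 2.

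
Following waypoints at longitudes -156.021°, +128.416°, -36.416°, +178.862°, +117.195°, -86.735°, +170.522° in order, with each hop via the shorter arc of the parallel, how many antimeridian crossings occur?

Leg 1: -156.021° → +128.416°, shortest Δλ = -75.563° (west) — crosses 180°.
Leg 2: +128.416° → -36.416°, shortest Δλ = -164.832° (west) — does not cross 180°.
Leg 3: -36.416° → +178.862°, shortest Δλ = -144.722° (west) — crosses 180°.
Leg 4: +178.862° → +117.195°, shortest Δλ = -61.667° (west) — does not cross 180°.
Leg 5: +117.195° → -86.735°, shortest Δλ = 156.07° (east) — crosses 180°.
Leg 6: -86.735° → +170.522°, shortest Δλ = -102.743° (west) — crosses 180°.
Total crossings: 4.

4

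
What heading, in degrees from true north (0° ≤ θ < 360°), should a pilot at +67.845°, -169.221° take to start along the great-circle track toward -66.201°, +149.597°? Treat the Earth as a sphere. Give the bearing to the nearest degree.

203°

Δλ = 149.597 − -169.221 = 318.818°; wrapped into (−180°, 180°]: -41.182°.
θ = atan2( sin Δλ · cos φ₂ , cos φ₁ · sin φ₂ − sin φ₁ · cos φ₂ · cos Δλ )
  = atan2(-0.26571, -0.62633) = -157.012° → normalised to [0°, 360°): 202.988°.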